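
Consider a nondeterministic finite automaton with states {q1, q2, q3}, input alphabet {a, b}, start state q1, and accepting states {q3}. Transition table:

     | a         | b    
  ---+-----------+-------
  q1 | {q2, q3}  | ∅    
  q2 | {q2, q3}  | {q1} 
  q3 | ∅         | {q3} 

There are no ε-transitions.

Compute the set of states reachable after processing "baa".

∅

Start in {q1}.
Read 'b': {q1} → ∅.
The set is empty and remains empty for the remaining 2 symbols.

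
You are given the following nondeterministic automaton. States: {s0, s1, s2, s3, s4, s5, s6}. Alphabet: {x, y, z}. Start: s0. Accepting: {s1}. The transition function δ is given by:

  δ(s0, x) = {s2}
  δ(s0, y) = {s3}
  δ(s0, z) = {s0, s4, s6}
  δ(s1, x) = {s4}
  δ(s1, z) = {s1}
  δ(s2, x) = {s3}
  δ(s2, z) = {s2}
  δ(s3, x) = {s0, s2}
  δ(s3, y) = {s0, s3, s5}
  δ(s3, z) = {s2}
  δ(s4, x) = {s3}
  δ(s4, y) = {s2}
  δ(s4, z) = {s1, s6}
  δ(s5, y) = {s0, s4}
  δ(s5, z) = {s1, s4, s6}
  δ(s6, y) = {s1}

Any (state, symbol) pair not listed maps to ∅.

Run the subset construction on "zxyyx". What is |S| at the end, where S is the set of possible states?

Start in {s0}.
Read 'z': {s0} → {s0, s4, s6}.
Read 'x': {s0, s4, s6} → {s2, s3}.
Read 'y': {s2, s3} → {s0, s3, s5}.
Read 'y': {s0, s3, s5} → {s0, s3, s4, s5}.
Read 'x': {s0, s3, s4, s5} → {s0, s2, s3}.
That set has 3 states.

3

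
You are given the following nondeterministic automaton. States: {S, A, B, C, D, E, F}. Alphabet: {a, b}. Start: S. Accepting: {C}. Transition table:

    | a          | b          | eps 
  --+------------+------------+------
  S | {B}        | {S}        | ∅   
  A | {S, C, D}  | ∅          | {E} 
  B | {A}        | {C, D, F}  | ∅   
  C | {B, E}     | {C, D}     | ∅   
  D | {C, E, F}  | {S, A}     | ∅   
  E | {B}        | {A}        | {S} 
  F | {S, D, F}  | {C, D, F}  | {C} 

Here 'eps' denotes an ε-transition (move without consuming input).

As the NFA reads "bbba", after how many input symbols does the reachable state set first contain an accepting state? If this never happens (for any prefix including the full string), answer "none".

Start in {S}.
Read 'b': S→{S}; now {S}.
Read 'b': S→{S}; now {S}.
Read 'b': S→{S}; now {S}.
Read 'a': S→{B}; now {B}.
No reachable set along the way intersects F.

none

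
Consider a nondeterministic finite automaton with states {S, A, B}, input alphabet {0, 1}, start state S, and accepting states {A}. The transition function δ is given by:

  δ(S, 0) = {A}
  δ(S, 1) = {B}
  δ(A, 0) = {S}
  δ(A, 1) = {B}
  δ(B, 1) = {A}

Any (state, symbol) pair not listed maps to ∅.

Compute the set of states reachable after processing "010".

∅

Start in {S}.
Read '0': {S} → {A}.
Read '1': {A} → {B}.
Read '0': {B} → ∅.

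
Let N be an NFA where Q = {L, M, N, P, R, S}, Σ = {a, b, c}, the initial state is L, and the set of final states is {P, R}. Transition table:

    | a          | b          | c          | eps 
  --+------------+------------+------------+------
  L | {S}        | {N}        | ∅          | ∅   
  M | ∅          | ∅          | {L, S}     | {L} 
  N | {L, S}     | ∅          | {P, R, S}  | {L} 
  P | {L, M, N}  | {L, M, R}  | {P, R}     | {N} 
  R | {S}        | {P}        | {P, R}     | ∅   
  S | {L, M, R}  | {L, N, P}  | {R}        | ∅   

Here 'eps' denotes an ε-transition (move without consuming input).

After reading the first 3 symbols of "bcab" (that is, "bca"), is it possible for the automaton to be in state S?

Yes

Start in {L}.
Read 'b': L→{N}; union {N}; ε-closure = {L, N}.
Read 'c': L→∅, N→{P, R, S}; union {P, R, S}; ε-closure = {L, N, P, R, S}.
Read 'a': L→{S}, N→{L, S}, P→{L, M, N}, R→{S}, S→{L, M, R}; now {L, M, N, R, S}.
State S is in {L, M, N, R, S}.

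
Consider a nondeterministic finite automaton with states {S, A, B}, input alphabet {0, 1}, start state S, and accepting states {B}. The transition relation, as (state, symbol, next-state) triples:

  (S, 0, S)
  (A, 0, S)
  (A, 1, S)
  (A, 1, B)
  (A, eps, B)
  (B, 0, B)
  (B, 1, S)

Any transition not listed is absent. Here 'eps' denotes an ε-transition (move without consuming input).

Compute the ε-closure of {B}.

Begin with {B}.
No ε-moves leave this set, so the closure equals the set itself.

{B}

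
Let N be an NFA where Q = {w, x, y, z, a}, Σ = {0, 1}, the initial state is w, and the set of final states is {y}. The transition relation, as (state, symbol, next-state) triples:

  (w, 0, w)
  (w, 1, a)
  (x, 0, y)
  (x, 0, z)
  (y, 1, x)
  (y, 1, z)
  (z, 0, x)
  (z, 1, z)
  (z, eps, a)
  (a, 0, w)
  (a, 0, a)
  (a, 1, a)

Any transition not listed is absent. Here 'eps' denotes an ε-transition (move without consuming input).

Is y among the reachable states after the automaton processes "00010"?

Start in {w}.
Read '0': w→{w}; now {w}.
Read '0': w→{w}; now {w}.
Read '0': w→{w}; now {w}.
Read '1': w→{a}; now {a}.
Read '0': a→{w, a}; now {w, a}.
State y is not in {w, a}.

No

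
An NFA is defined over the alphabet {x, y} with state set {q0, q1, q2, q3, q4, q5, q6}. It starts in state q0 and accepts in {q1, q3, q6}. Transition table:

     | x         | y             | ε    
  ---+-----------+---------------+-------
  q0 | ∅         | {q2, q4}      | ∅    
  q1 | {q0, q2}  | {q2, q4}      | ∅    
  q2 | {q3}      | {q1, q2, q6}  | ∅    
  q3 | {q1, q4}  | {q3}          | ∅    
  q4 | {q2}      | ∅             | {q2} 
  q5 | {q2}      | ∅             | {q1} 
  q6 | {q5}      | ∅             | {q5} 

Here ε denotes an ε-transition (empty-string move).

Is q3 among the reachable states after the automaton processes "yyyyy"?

No

Start in {q0}.
Read 'y': q0→{q2, q4}; now {q2, q4}.
Read 'y': q2→{q1, q2, q6}, q4→∅; union {q1, q2, q6}; ε-closure = {q1, q2, q5, q6}.
Read 'y': q1→{q2, q4}, q2→{q1, q2, q6}, q5→∅, q6→∅; union {q1, q2, q4, q6}; ε-closure = {q1, q2, q4, q5, q6}.
Read 'y': q1→{q2, q4}, q2→{q1, q2, q6}, q4→∅, q5→∅, q6→∅; union {q1, q2, q4, q6}; ε-closure = {q1, q2, q4, q5, q6}.
Read 'y': q1→{q2, q4}, q2→{q1, q2, q6}, q4→∅, q5→∅, q6→∅; union {q1, q2, q4, q6}; ε-closure = {q1, q2, q4, q5, q6}.
State q3 is not in {q1, q2, q4, q5, q6}.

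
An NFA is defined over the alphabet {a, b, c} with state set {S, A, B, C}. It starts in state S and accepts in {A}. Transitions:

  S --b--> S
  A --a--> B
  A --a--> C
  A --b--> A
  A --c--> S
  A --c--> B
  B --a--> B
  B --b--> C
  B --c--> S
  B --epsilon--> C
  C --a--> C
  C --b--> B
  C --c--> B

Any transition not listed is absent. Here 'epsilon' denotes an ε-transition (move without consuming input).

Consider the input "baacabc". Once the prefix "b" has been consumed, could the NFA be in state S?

Yes

Start in {S}.
Read 'b': S→{S}; now {S}.
State S is in {S}.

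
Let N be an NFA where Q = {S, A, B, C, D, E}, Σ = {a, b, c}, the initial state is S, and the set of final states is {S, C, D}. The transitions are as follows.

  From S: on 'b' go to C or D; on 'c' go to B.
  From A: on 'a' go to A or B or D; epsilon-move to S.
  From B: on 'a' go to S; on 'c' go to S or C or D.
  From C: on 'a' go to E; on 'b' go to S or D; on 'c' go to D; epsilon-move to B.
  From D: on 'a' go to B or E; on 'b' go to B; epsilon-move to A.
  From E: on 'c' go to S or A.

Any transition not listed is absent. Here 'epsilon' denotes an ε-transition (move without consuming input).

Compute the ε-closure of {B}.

{B}

Begin with {B}.
No ε-moves leave this set, so the closure equals the set itself.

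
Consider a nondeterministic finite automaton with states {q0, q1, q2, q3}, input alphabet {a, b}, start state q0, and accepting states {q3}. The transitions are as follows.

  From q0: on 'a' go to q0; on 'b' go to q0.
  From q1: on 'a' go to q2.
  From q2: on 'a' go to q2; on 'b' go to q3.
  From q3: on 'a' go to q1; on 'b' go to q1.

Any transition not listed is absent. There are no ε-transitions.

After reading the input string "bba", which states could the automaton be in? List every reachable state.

{q0}

Start in {q0}.
Read 'b': q0→{q0}; now {q0}.
Read 'b': q0→{q0}; now {q0}.
Read 'a': q0→{q0}; now {q0}.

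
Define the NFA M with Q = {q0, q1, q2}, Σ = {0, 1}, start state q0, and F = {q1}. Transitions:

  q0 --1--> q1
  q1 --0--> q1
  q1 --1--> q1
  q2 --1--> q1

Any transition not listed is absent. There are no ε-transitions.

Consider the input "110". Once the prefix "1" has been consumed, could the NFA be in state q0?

Start in {q0}.
Read '1': q0→{q1}; now {q1}.
State q0 is not in {q1}.

No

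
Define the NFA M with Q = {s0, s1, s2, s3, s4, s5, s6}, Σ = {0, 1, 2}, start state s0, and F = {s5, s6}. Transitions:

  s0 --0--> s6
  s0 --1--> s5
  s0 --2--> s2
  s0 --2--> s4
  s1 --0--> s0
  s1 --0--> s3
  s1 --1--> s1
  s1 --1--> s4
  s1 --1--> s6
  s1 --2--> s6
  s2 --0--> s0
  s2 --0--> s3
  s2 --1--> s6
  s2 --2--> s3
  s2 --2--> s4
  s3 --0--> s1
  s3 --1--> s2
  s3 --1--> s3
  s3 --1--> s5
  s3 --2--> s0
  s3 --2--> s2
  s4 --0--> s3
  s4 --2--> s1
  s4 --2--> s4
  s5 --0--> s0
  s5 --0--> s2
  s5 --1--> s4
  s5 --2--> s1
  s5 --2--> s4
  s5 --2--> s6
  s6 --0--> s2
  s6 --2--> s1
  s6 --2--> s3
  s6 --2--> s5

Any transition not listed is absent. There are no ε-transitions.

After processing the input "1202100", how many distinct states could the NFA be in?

4

Start in {s0}.
Read '1': {s0} → {s5}.
Read '2': {s5} → {s1, s4, s6}.
Read '0': {s1, s4, s6} → {s0, s2, s3}.
Read '2': {s0, s2, s3} → {s0, s2, s3, s4}.
Read '1': {s0, s2, s3, s4} → {s2, s3, s5, s6}.
Read '0': {s2, s3, s5, s6} → {s0, s1, s2, s3}.
Read '0': {s0, s1, s2, s3} → {s0, s1, s3, s6}.
That set has 4 states.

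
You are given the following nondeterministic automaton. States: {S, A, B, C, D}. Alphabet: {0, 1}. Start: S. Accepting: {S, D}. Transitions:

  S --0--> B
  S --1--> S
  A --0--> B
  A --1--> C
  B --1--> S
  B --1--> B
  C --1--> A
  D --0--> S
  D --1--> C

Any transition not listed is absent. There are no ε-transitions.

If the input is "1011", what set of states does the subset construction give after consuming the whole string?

{S, B}

Start in {S}.
Read '1': {S} → {S}.
Read '0': {S} → {B}.
Read '1': {B} → {S, B}.
Read '1': {S, B} → {S, B}.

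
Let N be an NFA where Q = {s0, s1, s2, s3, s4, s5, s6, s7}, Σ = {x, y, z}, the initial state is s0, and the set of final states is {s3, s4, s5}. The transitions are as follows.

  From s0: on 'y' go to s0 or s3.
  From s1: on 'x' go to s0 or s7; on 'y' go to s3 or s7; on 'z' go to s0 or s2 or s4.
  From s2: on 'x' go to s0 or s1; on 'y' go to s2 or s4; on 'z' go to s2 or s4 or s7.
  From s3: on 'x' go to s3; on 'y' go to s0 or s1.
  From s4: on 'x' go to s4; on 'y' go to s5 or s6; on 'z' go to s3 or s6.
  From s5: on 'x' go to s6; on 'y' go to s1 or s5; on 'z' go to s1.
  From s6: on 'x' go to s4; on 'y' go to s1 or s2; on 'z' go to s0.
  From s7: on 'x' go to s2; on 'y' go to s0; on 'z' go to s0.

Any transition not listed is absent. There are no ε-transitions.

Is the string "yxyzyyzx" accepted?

Start in {s0}.
Read 'y': {s0} → {s0, s3}.
Read 'x': {s0, s3} → {s3}.
Read 'y': {s3} → {s0, s1}.
Read 'z': {s0, s1} → {s0, s2, s4}.
Read 'y': {s0, s2, s4} → {s0, s2, s3, s4, s5, s6}.
Read 'y': {s0, s2, s3, s4, s5, s6} → {s0, s1, s2, s3, s4, s5, s6}.
Read 'z': {s0, s1, s2, s3, s4, s5, s6} → {s0, s1, s2, s3, s4, s6, s7}.
Read 'x': {s0, s1, s2, s3, s4, s6, s7} → {s0, s1, s2, s3, s4, s7}.
The final set {s0, s1, s2, s3, s4, s7} contains the accepting states s3, s4.

Yes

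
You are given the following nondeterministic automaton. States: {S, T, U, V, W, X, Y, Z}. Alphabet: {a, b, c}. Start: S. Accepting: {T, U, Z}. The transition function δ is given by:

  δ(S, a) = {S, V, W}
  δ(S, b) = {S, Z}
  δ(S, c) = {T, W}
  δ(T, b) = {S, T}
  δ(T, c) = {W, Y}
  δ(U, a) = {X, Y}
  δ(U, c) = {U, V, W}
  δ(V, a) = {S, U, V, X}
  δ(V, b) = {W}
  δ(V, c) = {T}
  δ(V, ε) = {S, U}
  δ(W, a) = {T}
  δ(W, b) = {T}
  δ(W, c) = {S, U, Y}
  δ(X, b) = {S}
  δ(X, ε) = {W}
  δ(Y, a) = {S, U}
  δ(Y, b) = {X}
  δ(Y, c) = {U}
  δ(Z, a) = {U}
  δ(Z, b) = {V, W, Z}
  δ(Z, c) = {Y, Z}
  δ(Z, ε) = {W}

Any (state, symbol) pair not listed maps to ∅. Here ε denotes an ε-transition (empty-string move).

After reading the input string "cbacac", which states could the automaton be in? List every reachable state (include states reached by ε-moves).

{S, T, U, V, W, Y}

Start in {S}.
Read 'c': S→{T, W}; now {T, W}.
Read 'b': T→{S, T}, W→{T}; now {S, T}.
Read 'a': S→{S, V, W}, T→∅; union {S, V, W}; ε-closure = {S, U, V, W}.
Read 'c': S→{T, W}, U→{U, V, W}, V→{T}, W→{S, U, Y}; now {S, T, U, V, W, Y}.
Read 'a': S→{S, V, W}, T→∅, U→{X, Y}, V→{S, U, V, X}, W→{T}, Y→{S, U}; now {S, T, U, V, W, X, Y}.
Read 'c': S→{T, W}, T→{W, Y}, U→{U, V, W}, V→{T}, W→{S, U, Y}, X→∅, Y→{U}; now {S, T, U, V, W, Y}.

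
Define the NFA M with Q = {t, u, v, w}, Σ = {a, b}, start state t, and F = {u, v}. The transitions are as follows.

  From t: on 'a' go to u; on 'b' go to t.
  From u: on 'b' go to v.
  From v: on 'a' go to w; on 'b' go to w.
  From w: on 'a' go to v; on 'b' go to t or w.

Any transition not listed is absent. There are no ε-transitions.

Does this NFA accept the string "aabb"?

Start in {t}.
Read 'a': {t} → {u}.
Read 'a': {u} → ∅.
The set is empty and remains empty for the remaining 2 symbols.
The final set ∅ contains no accepting state.

No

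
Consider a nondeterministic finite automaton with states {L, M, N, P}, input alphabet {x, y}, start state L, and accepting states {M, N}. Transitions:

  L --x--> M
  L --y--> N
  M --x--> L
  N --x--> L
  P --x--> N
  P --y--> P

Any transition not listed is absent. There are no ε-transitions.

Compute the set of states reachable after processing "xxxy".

∅

Start in {L}.
Read 'x': {L} → {M}.
Read 'x': {M} → {L}.
Read 'x': {L} → {M}.
Read 'y': {M} → ∅.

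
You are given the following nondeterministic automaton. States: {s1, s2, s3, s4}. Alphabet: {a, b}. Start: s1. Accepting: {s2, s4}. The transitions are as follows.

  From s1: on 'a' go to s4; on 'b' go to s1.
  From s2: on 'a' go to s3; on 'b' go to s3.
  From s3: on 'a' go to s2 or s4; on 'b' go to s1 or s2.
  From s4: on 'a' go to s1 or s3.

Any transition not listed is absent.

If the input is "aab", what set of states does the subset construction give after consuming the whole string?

Start in {s1}.
Read 'a': {s1} → {s4}.
Read 'a': {s4} → {s1, s3}.
Read 'b': {s1, s3} → {s1, s2}.

{s1, s2}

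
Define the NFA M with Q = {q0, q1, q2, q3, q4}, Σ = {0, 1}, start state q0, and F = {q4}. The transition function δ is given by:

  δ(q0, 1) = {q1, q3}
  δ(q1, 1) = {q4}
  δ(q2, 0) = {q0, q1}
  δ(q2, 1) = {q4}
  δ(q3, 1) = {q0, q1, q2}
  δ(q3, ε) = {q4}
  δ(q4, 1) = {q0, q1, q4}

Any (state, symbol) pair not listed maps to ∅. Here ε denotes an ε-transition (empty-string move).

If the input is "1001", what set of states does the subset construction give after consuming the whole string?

∅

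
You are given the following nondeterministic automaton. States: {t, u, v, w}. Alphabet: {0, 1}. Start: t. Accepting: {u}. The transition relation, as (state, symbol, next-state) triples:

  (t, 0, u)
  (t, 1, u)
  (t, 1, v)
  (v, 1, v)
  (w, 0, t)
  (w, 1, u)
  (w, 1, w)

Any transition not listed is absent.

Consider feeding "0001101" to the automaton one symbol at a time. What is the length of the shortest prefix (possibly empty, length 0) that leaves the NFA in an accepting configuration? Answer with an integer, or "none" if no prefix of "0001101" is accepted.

1

Start in {t}.
Read '0': t→{u}; now {u}.
None of the earlier sets intersect F, but {u} does.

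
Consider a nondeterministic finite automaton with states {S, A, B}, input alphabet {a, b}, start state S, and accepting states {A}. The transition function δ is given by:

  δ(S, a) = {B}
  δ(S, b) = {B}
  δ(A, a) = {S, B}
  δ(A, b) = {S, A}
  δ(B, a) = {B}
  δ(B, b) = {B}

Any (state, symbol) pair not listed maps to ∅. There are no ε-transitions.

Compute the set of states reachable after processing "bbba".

{B}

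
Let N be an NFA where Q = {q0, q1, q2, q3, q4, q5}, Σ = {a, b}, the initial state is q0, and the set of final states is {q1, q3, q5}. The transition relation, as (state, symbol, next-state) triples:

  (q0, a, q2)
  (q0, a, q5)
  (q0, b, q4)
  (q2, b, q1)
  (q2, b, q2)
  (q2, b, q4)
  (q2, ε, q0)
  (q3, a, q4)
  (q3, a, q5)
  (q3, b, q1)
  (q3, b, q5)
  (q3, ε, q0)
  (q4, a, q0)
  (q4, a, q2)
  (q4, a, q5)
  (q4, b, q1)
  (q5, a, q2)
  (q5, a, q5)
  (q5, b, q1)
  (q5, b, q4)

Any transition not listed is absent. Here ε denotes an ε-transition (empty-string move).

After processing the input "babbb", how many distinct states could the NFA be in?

4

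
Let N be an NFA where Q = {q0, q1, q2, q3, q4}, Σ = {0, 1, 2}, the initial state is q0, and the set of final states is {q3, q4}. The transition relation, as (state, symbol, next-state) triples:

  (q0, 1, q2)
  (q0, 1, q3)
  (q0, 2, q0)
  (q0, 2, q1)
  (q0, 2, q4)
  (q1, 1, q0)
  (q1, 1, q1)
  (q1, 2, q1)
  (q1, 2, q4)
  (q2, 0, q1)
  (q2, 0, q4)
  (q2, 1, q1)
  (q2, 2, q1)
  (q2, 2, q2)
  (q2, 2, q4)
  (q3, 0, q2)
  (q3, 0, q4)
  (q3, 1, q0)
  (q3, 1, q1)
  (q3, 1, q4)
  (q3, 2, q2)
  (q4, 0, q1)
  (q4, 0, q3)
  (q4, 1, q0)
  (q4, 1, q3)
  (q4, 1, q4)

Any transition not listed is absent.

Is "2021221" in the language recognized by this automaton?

Start in {q0}.
Read '2': {q0} → {q0, q1, q4}.
Read '0': {q0, q1, q4} → {q1, q3}.
Read '2': {q1, q3} → {q1, q2, q4}.
Read '1': {q1, q2, q4} → {q0, q1, q3, q4}.
Read '2': {q0, q1, q3, q4} → {q0, q1, q2, q4}.
Read '2': {q0, q1, q2, q4} → {q0, q1, q2, q4}.
Read '1': {q0, q1, q2, q4} → {q0, q1, q2, q3, q4}.
The final set {q0, q1, q2, q3, q4} contains the accepting states q3, q4.

Yes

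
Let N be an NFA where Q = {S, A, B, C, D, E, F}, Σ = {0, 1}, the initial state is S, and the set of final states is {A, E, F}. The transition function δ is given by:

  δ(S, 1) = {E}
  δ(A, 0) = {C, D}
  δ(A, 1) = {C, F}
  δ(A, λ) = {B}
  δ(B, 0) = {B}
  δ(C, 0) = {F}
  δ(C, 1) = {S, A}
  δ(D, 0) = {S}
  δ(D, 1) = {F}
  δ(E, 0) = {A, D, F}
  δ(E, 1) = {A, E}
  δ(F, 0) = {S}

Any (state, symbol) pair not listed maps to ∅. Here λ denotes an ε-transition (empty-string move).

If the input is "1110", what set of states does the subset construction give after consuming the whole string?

{S, A, B, C, D, F}

Start in {S}.
Read '1': S→{E}; now {E}.
Read '1': E→{A, E}; union {A, E}; ε-closure = {A, B, E}.
Read '1': A→{C, F}, B→∅, E→{A, E}; union {A, C, E, F}; ε-closure = {A, B, C, E, F}.
Read '0': A→{C, D}, B→{B}, C→{F}, E→{A, D, F}, F→{S}; now {S, A, B, C, D, F}.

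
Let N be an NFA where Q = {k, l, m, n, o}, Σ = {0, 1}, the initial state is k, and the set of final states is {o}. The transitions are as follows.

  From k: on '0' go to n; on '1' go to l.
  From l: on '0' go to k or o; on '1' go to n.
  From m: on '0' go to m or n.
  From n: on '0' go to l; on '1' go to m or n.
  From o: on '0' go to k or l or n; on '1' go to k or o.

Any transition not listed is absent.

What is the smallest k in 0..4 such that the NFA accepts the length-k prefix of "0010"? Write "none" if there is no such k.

Start in {k}.
Read '0': {k} → {n}.
Read '0': {n} → {l}.
Read '1': {l} → {n}.
Read '0': {n} → {l}.
No reachable set along the way intersects F.

none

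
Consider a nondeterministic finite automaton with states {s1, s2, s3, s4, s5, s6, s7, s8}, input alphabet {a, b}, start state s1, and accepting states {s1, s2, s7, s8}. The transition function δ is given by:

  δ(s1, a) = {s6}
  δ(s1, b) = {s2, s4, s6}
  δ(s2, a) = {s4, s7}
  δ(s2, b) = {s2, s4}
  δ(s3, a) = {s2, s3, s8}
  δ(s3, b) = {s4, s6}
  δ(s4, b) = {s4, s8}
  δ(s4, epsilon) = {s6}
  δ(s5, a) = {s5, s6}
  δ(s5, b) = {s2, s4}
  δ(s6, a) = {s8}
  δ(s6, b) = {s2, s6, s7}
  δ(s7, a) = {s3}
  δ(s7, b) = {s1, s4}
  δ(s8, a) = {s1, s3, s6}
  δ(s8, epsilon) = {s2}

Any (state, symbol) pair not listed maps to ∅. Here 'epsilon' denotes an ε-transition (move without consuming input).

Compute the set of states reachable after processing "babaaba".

{s1, s2, s3, s4, s6, s7, s8}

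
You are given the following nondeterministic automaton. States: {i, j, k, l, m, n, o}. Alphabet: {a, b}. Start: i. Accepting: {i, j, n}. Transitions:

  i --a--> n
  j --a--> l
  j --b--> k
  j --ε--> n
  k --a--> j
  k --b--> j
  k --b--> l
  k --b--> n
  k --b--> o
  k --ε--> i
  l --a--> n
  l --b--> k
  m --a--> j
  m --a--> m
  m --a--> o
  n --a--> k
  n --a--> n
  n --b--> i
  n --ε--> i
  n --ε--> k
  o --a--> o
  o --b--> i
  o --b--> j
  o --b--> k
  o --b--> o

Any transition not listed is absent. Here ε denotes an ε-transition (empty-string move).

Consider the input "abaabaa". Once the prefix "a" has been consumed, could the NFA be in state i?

Start in {i}.
Read 'a': i→{n}; union {n}; ε-closure = {i, k, n}.
State i is in {i, k, n}.

Yes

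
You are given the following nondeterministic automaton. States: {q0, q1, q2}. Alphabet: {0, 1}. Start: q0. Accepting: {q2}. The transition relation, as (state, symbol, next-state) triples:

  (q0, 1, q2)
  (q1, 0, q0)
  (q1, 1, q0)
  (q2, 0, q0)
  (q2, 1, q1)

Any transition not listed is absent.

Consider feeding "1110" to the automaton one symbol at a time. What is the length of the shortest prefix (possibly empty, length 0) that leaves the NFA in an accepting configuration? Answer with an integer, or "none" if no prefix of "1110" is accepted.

1

Start in {q0}.
Read '1': {q0} → {q2}.
None of the earlier sets intersect F, but {q2} does.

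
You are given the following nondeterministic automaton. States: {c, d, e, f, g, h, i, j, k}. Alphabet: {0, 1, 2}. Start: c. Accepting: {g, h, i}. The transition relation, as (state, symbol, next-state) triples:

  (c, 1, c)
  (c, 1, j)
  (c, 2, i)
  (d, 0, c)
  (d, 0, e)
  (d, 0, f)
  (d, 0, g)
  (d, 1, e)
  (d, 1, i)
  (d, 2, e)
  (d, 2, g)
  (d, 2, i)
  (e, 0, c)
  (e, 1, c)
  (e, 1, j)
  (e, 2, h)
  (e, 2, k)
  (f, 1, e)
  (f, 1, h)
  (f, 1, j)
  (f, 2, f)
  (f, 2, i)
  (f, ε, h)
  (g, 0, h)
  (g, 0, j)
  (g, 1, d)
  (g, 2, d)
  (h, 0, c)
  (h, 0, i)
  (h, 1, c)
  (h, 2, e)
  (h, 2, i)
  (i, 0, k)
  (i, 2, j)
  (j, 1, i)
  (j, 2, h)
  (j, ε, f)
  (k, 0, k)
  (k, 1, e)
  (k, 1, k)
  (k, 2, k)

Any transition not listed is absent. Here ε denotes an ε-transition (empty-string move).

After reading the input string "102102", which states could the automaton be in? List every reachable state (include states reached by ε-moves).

{f, h, i, j, k}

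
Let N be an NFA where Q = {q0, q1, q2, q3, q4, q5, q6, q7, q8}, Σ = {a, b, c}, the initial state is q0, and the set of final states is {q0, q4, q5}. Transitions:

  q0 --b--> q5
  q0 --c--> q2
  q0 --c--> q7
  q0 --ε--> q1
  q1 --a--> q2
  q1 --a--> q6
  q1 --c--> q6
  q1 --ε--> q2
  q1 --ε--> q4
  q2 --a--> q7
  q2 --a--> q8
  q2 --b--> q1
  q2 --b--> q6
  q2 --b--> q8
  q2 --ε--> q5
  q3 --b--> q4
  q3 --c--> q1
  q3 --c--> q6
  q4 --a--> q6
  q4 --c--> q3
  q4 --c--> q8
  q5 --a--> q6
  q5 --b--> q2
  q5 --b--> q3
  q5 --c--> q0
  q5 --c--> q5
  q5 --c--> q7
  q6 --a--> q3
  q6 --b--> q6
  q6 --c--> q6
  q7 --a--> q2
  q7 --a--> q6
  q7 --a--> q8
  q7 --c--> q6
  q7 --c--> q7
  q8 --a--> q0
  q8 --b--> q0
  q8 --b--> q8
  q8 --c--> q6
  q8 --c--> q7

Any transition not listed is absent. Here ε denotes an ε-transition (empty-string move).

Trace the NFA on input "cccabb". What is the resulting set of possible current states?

{q0, q1, q2, q3, q4, q5, q6, q8}

Start: ε-closure({q0}) = {q0, q1, q2, q4, q5}.
Read 'c': {q0, q1, q2, q4, q5} → {q0, q1, q2, q3, q4, q5, q6, q7, q8}.
Read 'c': {q0, q1, q2, q3, q4, q5, q6, q7, q8} → {q0, q1, q2, q3, q4, q5, q6, q7, q8}.
Read 'c': {q0, q1, q2, q3, q4, q5, q6, q7, q8} → {q0, q1, q2, q3, q4, q5, q6, q7, q8}.
Read 'a': {q0, q1, q2, q3, q4, q5, q6, q7, q8} → {q0, q1, q2, q3, q4, q5, q6, q7, q8}.
Read 'b': {q0, q1, q2, q3, q4, q5, q6, q7, q8} → {q0, q1, q2, q3, q4, q5, q6, q8}.
Read 'b': {q0, q1, q2, q3, q4, q5, q6, q8} → {q0, q1, q2, q3, q4, q5, q6, q8}.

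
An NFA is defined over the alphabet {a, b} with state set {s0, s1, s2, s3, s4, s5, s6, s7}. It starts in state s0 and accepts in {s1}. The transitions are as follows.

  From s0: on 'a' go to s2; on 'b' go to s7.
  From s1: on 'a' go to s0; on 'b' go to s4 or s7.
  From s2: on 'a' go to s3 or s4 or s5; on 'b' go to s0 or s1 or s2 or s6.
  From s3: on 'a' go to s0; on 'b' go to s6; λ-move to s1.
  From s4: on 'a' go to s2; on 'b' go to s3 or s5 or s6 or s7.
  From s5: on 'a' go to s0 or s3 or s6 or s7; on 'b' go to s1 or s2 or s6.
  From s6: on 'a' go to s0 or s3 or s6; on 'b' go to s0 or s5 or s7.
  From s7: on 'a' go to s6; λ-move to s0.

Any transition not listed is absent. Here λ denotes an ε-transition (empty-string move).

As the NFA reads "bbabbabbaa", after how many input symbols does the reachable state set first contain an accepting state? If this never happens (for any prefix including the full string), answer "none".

4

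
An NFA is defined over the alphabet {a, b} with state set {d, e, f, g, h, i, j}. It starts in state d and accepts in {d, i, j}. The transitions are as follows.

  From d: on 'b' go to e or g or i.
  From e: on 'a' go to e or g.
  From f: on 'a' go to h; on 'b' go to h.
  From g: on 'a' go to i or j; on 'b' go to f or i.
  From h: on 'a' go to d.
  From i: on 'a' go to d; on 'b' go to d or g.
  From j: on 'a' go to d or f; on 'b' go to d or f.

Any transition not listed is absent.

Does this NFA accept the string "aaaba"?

No

Start in {d}.
Read 'a': {d} → ∅.
The set is empty and remains empty for the remaining 4 symbols.
The final set ∅ contains no accepting state.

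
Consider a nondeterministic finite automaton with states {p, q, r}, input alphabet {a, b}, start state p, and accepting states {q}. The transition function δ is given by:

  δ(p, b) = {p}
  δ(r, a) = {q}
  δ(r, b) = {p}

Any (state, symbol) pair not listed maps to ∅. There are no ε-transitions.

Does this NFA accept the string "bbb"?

No

Start in {p}.
Read 'b': p→{p}; now {p}.
Read 'b': p→{p}; now {p}.
Read 'b': p→{p}; now {p}.
The final set {p} contains no accepting state.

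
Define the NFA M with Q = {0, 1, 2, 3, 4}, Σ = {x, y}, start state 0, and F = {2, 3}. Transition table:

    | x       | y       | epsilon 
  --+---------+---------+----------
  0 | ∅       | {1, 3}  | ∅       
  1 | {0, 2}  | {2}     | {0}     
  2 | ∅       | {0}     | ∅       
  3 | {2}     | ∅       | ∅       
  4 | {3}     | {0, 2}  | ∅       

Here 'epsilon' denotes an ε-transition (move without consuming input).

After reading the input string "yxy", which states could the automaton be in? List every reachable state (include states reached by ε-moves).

Start in {0}.
Read 'y': 0→{1, 3}; union {1, 3}; ε-closure = {0, 1, 3}.
Read 'x': 0→∅, 1→{0, 2}, 3→{2}; now {0, 2}.
Read 'y': 0→{1, 3}, 2→{0}; now {0, 1, 3}.

{0, 1, 3}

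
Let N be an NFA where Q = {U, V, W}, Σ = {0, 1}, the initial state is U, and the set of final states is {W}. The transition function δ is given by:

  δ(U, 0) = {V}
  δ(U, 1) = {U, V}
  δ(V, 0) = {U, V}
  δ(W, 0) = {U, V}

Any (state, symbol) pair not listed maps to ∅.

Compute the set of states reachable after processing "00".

Start in {U}.
Read '0': U→{V}; now {V}.
Read '0': V→{U, V}; now {U, V}.

{U, V}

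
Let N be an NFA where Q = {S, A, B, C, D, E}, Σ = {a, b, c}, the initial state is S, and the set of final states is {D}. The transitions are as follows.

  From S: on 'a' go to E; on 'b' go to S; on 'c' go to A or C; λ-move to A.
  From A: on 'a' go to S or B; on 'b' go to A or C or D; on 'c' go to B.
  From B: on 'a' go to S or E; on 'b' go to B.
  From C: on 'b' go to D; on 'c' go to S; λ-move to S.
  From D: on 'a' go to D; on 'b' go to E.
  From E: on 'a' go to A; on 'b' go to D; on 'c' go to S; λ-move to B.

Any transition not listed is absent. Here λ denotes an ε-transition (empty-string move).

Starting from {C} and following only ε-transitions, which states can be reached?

{S, A, C}

Begin with {C}.
ε-move C → S; add S.
ε-move S → A; add A.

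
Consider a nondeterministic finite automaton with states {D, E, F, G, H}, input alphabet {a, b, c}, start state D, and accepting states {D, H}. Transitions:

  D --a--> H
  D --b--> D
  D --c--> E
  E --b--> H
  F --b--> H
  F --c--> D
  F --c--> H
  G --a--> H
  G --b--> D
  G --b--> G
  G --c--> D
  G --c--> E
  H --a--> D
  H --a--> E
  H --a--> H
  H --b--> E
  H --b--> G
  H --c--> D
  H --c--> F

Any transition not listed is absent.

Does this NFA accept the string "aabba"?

Start in {D}.
Read 'a': {D} → {H}.
Read 'a': {H} → {D, E, H}.
Read 'b': {D, E, H} → {D, E, G, H}.
Read 'b': {D, E, G, H} → {D, E, G, H}.
Read 'a': {D, E, G, H} → {D, E, H}.
The final set {D, E, H} contains the accepting states D, H.

Yes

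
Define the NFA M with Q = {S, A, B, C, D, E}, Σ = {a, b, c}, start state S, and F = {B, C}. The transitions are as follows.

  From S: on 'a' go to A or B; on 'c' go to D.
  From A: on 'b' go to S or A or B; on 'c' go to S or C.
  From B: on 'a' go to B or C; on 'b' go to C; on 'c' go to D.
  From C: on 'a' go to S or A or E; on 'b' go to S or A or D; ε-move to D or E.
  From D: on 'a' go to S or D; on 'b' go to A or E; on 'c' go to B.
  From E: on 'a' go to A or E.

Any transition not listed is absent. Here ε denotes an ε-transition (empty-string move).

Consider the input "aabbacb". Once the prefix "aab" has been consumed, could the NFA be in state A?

Yes

Start in {S}.
Read 'a': {S} → {A, B}.
Read 'a': {A, B} → {B, C, D, E}.
Read 'b': {B, C, D, E} → {S, A, C, D, E}.
State A is in {S, A, C, D, E}.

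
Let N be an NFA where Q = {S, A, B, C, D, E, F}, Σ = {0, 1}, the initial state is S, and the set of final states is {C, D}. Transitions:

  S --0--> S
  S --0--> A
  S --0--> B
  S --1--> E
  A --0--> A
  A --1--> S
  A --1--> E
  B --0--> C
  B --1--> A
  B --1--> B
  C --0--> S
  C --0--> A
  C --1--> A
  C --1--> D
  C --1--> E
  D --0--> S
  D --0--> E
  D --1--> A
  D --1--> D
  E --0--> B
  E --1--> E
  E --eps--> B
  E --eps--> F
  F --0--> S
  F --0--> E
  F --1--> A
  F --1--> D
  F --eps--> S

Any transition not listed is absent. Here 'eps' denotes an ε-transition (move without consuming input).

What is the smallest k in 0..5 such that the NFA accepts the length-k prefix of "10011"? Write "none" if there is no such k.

2

Start in {S}.
Read '1': S→{E}; union {E}; ε-closure = {S, B, E, F}.
Read '0': S→{S, A, B}, B→{C}, E→{B}, F→{S, E}; union {S, A, B, C, E}; ε-closure = {S, A, B, C, E, F}.
None of the earlier sets intersect F, but {S, A, B, C, E, F} does.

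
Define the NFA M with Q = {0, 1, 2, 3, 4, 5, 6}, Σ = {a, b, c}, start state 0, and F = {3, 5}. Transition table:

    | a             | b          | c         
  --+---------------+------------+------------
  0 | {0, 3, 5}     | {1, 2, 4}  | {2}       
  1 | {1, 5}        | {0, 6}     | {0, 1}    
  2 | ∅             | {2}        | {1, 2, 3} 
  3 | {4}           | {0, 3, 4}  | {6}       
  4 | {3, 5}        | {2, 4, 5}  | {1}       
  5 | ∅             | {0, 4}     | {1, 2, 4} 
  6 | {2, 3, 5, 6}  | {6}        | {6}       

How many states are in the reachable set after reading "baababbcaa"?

7

Start in {0}.
Read 'b': {0} → {1, 2, 4}.
Read 'a': {1, 2, 4} → {1, 3, 5}.
Read 'a': {1, 3, 5} → {1, 4, 5}.
Read 'b': {1, 4, 5} → {0, 2, 4, 5, 6}.
Read 'a': {0, 2, 4, 5, 6} → {0, 2, 3, 5, 6}.
Read 'b': {0, 2, 3, 5, 6} → {0, 1, 2, 3, 4, 6}.
Read 'b': {0, 1, 2, 3, 4, 6} → {0, 1, 2, 3, 4, 5, 6}.
Read 'c': {0, 1, 2, 3, 4, 5, 6} → {0, 1, 2, 3, 4, 6}.
Read 'a': {0, 1, 2, 3, 4, 6} → {0, 1, 2, 3, 4, 5, 6}.
Read 'a': {0, 1, 2, 3, 4, 5, 6} → {0, 1, 2, 3, 4, 5, 6}.
That set has 7 states.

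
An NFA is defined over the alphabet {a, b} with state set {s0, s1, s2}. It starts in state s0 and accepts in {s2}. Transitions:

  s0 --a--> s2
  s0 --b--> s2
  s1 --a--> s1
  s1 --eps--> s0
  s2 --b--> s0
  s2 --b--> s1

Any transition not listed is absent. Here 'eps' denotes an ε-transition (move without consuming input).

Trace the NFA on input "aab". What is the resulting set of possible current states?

Start in {s0}.
Read 'a': s0→{s2}; now {s2}.
Read 'a': s2→∅; now ∅.
The set is empty and remains empty for the remaining 1 symbol.

∅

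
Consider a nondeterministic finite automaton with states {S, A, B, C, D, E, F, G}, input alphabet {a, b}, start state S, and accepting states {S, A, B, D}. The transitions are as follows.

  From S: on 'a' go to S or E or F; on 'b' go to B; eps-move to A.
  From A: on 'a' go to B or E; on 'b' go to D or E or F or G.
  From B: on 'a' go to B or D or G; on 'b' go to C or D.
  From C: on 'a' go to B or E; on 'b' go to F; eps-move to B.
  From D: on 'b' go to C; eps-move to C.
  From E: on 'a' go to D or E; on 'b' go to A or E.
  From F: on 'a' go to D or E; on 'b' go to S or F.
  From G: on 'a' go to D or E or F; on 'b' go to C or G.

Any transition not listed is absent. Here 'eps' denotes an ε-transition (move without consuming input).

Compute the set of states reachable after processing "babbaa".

{S, A, B, C, D, E, F, G}

Start: ε-closure({S}) = {S, A}.
Read 'b': {S, A} → {B, C, D, E, F, G}.
Read 'a': {B, C, D, E, F, G} → {B, C, D, E, F, G}.
Read 'b': {B, C, D, E, F, G} → {S, A, B, C, D, E, F, G}.
Read 'b': {S, A, B, C, D, E, F, G} → {S, A, B, C, D, E, F, G}.
Read 'a': {S, A, B, C, D, E, F, G} → {S, A, B, C, D, E, F, G}.
Read 'a': {S, A, B, C, D, E, F, G} → {S, A, B, C, D, E, F, G}.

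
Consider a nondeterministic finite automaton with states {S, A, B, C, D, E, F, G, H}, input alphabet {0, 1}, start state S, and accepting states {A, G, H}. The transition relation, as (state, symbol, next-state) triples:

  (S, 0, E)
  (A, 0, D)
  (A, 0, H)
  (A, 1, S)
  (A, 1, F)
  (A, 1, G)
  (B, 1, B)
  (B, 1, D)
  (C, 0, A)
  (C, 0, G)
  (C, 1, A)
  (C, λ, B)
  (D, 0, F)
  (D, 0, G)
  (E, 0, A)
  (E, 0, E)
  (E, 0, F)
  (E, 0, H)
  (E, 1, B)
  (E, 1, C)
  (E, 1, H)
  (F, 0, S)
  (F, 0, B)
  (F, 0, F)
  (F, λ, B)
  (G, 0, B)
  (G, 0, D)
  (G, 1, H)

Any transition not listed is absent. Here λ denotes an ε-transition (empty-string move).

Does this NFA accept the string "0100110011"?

No

Start in {S}.
Read '0': {S} → {E}.
Read '1': {E} → {B, C, H}.
Read '0': {B, C, H} → {A, G}.
Read '0': {A, G} → {B, D, H}.
Read '1': {B, D, H} → {B, D}.
Read '1': {B, D} → {B, D}.
Read '0': {B, D} → {B, F, G}.
Read '0': {B, F, G} → {S, B, D, F}.
Read '1': {S, B, D, F} → {B, D}.
Read '1': {B, D} → {B, D}.
The final set {B, D} contains no accepting state.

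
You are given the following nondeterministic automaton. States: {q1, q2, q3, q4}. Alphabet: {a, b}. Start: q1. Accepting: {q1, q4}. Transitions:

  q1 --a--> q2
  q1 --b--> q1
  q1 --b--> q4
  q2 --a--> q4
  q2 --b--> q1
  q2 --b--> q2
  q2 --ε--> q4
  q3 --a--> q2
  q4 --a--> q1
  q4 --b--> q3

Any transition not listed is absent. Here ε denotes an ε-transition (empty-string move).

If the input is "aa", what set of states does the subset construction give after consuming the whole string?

Start in {q1}.
Read 'a': {q1} → {q2, q4}.
Read 'a': {q2, q4} → {q1, q4}.

{q1, q4}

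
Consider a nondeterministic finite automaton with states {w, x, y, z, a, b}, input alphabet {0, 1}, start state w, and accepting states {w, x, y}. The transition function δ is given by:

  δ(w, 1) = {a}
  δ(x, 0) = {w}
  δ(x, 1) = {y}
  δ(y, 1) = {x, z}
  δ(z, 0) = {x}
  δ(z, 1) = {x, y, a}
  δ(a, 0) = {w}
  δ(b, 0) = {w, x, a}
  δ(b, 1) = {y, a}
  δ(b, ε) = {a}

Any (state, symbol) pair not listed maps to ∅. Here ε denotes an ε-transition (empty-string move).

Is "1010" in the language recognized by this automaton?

Yes

Start in {w}.
Read '1': {w} → {a}.
Read '0': {a} → {w}.
Read '1': {w} → {a}.
Read '0': {a} → {w}.
The final set {w} contains the accepting state w.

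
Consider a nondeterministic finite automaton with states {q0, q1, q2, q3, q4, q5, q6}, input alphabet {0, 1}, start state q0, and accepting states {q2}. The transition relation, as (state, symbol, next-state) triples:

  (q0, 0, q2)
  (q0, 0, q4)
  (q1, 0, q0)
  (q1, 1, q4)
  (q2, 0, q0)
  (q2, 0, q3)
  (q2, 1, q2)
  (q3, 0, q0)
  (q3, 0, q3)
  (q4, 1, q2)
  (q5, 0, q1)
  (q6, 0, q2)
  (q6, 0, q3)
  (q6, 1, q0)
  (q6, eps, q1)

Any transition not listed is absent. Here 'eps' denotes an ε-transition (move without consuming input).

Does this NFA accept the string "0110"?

Start in {q0}.
Read '0': {q0} → {q2, q4}.
Read '1': {q2, q4} → {q2}.
Read '1': {q2} → {q2}.
Read '0': {q2} → {q0, q3}.
The final set {q0, q3} contains no accepting state.

No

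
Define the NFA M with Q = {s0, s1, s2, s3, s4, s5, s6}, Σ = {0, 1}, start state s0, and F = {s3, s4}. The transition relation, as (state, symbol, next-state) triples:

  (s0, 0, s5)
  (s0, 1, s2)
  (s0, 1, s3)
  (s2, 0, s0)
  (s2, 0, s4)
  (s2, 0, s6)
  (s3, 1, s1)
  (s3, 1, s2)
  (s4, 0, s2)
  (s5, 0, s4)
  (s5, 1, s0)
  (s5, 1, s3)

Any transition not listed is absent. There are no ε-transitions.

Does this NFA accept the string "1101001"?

Start in {s0}.
Read '1': s0→{s2, s3}; now {s2, s3}.
Read '1': s2→∅, s3→{s1, s2}; now {s1, s2}.
Read '0': s1→∅, s2→{s0, s4, s6}; now {s0, s4, s6}.
Read '1': s0→{s2, s3}, s4→∅, s6→∅; now {s2, s3}.
Read '0': s2→{s0, s4, s6}, s3→∅; now {s0, s4, s6}.
Read '0': s0→{s5}, s4→{s2}, s6→∅; now {s2, s5}.
Read '1': s2→∅, s5→{s0, s3}; now {s0, s3}.
The final set {s0, s3} contains the accepting state s3.

Yes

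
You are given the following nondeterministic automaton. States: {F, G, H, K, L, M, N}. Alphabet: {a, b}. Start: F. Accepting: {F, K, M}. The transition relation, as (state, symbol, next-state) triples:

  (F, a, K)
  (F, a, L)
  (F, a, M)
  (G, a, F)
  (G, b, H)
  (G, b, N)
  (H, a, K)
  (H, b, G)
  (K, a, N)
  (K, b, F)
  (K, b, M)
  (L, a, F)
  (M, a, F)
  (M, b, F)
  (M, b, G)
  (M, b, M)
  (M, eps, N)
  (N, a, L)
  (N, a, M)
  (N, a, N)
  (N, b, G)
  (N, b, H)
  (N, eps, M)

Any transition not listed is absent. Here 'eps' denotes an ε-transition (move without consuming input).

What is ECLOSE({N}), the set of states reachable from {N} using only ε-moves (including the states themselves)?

Begin with {N}.
ε-move N → M; add M.

{M, N}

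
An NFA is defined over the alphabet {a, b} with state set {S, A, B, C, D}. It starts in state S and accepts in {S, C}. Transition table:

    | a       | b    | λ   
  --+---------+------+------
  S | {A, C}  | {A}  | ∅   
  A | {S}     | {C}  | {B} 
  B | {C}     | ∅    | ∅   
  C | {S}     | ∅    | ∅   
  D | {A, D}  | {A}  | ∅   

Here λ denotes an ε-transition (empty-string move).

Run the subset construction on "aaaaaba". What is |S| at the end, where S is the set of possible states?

2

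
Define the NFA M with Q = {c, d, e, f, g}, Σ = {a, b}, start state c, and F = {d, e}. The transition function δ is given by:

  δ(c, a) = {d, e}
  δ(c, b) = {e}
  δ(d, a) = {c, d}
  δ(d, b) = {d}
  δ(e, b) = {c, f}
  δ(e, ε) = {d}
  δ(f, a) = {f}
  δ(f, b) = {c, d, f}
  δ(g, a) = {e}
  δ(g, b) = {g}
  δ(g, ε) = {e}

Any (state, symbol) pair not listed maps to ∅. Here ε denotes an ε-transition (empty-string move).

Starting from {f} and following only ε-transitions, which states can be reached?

Begin with {f}.
No ε-moves leave this set, so the closure equals the set itself.

{f}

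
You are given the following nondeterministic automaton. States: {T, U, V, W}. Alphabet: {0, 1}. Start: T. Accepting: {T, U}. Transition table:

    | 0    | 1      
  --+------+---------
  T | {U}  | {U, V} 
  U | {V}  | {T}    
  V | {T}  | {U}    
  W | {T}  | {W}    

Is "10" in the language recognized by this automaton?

Start in {T}.
Read '1': {T} → {U, V}.
Read '0': {U, V} → {T, V}.
The final set {T, V} contains the accepting state T.

Yes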